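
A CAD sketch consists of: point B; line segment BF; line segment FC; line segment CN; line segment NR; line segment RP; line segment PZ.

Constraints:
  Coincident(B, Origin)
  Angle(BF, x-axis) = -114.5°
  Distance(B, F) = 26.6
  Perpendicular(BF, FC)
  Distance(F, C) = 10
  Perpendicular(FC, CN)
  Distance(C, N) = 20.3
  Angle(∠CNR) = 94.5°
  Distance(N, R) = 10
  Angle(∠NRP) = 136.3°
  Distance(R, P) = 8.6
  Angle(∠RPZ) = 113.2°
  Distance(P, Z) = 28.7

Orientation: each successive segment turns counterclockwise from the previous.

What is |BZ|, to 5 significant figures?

38.560

B is at the origin; BF runs at -114.5° with length 26.6, so F = (-11.031, -24.205). BF ⟂ FC, so FC runs at -24.500°; with |FC| = 10.0, C = (-1.9312, -28.352). The perpendicularity gives CN at right angles to FC, so CN runs at 65.500°; with |CN| = 20.3, N = (6.4870, -9.8797). ∠CNR = 94.5° gives NR at 151.00° from the x-axis; with |NR| = 10.0, R = (-2.2592, -5.0316). ∠NRP = 136.3° gives RP at -165.30° from the x-axis; with |RP| = 8.6, P = (-10.578, -7.2139). ∠RPZ = 113.2° gives PZ at -98.500° from the x-axis; with |PZ| = 28.7, Z = (-14.820, -35.599). Then |BZ| = |Z − B| = 38.560.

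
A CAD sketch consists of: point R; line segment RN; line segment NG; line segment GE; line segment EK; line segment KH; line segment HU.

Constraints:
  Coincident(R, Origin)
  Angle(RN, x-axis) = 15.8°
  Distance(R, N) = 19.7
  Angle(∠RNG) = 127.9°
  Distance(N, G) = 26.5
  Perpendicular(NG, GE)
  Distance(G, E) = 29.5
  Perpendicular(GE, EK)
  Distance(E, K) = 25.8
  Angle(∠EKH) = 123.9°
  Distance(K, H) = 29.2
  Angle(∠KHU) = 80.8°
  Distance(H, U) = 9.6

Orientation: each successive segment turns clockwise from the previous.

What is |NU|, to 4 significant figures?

6.978

R is at the origin; RN runs at 15.8° with length 19.7, so N = (18.96, 5.364). ∠RNG = 127.9° gives NG at -36.30° from the x-axis; with |NG| = 26.5, G = (40.31, -10.32). NG is perpendicular to GE, so GE runs at -126.3°; with |GE| = 29.5, E = (22.85, -34.10). The perpendicularity gives EK at right angles to GE, so EK runs at 143.7°; with |EK| = 25.8, K = (2.055, -18.83). ∠EKH = 123.9° gives KH at 87.60° from the x-axis; with |KH| = 29.2, H = (3.278, 10.35). ∠KHU = 80.8° gives HU at -11.60° from the x-axis; with |HU| = 9.6, U = (12.68, 8.419). Then |NU| = |U − N| = 6.978.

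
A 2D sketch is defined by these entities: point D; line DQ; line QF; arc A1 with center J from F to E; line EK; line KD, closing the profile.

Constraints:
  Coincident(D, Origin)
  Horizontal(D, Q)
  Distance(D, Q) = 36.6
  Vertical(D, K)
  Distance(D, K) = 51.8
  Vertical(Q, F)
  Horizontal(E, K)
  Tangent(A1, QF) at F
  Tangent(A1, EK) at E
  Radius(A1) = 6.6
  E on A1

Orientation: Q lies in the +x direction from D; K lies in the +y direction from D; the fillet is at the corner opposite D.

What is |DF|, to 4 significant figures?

58.16

D is at the origin; D and Q share the same y with |DQ| = 36.6 and Q on the +x side, so Q = (36.60, 0.000). DK is vertical with |DK| = 51.8 and K on the +y side, so K = (0.000, 51.80). The virtual corner opposite D is at (36.60, 51.80). Tangency of A1 to QF means the radius JF is perpendicular to QF and since A1 is tangent to EK there, JE ⟂ EK, with radius 6.6, so the center J sits 6.6 in from both sides at J = (30.00, 45.20). That places the tangent points at F = (36.60, 45.20) on QF and E = (30.00, 51.80) on EK. Then |DF| = |F − D| = 58.16.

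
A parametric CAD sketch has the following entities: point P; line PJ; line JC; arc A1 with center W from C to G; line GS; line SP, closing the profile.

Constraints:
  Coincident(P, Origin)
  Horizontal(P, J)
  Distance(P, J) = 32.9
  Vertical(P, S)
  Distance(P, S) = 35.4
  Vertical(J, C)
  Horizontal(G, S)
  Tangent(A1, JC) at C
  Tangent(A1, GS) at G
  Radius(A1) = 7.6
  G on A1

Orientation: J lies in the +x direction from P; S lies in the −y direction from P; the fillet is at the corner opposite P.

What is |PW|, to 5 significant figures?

37.589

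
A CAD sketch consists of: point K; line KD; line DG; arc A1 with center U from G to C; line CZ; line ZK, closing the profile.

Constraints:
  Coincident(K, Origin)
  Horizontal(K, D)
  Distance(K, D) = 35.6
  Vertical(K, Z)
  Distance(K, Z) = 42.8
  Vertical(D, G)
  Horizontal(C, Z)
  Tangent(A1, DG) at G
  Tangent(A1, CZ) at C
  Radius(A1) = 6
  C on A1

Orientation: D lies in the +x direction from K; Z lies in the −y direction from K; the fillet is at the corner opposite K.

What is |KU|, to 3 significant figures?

47.2

K and Z share the same x with |KZ| = 42.8 and Z on the −y side, so Z = (0.00, -42.8). The virtual corner opposite K is at (35.6, -42.8). A1 meets DG tangentially, so UG is at right angles to DG and since A1 is tangent to CZ there, UC ⟂ CZ, with radius 6.0, so the center U sits 6.0 in from both sides at U = (29.6, -36.8). Then |KU| = |U − K| = 47.2.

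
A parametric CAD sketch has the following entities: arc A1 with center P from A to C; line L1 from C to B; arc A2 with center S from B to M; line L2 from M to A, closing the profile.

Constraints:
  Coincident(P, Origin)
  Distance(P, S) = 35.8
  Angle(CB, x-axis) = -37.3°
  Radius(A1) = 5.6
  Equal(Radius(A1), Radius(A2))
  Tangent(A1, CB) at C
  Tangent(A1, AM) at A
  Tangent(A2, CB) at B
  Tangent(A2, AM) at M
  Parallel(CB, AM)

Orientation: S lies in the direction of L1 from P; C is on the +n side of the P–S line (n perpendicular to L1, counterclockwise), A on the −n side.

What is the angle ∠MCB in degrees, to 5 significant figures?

17.372°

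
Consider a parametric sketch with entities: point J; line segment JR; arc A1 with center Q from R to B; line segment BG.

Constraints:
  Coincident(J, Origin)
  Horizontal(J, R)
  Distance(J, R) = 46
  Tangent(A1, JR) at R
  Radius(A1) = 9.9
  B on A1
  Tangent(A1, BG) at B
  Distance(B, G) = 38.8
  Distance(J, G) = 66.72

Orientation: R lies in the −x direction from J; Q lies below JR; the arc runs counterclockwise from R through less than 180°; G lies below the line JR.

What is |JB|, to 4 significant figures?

56.93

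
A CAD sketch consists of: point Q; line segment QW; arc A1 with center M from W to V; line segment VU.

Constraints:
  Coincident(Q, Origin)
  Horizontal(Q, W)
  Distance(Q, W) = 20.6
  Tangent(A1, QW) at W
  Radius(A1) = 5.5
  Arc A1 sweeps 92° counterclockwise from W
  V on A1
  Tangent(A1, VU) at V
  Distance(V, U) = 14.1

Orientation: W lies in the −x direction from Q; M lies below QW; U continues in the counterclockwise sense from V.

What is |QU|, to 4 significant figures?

32.36

On A1, W sits at bearing 90° from M; a 92° counterclockwise sweep puts V at bearing 182°, so V = M + 5.5·(cos 182°, sin 182°) = (-26.10, -5.692). Since A1 is tangent to VU there, MV ⟂ VU, so VU runs along (−sin 182°, cos 182°); with |VU| = 14.1, U = (-25.60, -19.78). Then |QU| = |U − Q| = 32.36.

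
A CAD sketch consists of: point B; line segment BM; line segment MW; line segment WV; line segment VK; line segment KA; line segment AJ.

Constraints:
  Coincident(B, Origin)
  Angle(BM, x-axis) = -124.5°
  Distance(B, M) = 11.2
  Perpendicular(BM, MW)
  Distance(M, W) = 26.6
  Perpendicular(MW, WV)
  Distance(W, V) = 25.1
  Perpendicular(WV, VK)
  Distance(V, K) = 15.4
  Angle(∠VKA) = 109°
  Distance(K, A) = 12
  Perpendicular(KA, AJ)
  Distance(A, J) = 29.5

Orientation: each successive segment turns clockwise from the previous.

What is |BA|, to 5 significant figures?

7.7274

The perpendicularity gives VK at right angles to WV, so VK runs at -34.500°; with |VK| = 15.4, K = (-1.3572, 17.799). ∠VKA = 109.0° gives KA at -105.50° from the x-axis; with |KA| = 12.0, A = (-4.5640, 6.2355). Then |BA| = |A − B| = 7.7274.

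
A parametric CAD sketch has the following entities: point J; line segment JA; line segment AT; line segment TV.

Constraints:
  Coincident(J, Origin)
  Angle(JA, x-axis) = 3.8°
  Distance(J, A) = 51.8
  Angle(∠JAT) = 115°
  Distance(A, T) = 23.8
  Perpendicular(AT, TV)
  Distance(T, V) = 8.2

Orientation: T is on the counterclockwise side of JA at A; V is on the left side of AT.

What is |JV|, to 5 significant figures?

59.909

J is at the origin; JA runs at 3.8° with length 51.8, so A = 51.8·(cos 3.8°, sin 3.8°) = (51.686, 3.4330). ∠JAT = 115.0°, so AT runs at 3.8° + (180° − 115.0°) = 68.800° from the x-axis; with |AT| = 23.8, T = A + 23.8·(cos 68.800°, sin 68.800°) = (60.293, 25.622). The perpendicularity gives TV at right angles to AT; with |TV| = 8.2 on the left of AT, V = T + 8.2·(-0.93232, 0.36162) = (52.648, 28.588). Then |JV| = |V − J| = 59.909.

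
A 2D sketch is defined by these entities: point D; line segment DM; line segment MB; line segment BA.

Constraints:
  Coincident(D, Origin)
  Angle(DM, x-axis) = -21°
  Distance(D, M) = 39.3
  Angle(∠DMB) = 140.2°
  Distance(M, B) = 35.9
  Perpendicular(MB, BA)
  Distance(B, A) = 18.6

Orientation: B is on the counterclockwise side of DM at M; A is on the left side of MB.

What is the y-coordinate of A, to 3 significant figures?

15.1

D is at the origin; DM runs at -21.0° with length 39.3, so M = 39.3·(cos -21.0°, sin -21.0°) = (36.7, -14.1). ∠DMB = 140.2°, so MB runs at -21.0° + (180° − 140.2°) = 18.8° from the x-axis; with |MB| = 35.9, B = M + 35.9·(cos 18.8°, sin 18.8°) = (70.7, -2.51). MB ⟂ BA; with |BA| = 18.6 on the left of MB, A = B + 18.6·(-0.322, 0.947) = (64.7, 15.1). So A.y = 15.1.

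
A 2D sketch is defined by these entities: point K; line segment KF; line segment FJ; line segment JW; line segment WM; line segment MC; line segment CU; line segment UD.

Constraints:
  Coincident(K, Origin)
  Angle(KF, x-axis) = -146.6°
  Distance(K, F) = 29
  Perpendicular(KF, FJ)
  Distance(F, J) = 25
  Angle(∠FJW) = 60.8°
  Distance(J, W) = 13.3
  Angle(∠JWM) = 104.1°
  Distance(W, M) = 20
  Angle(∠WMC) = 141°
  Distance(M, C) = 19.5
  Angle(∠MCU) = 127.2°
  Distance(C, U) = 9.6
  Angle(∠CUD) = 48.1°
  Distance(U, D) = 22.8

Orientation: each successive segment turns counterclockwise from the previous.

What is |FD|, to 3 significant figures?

2.54

∠MCU = 127.2° gives CU at -130° from the x-axis; with |CU| = 9.6, U = (-44.9, -18.3). ∠CUD = 48.1° gives UD at 2.20° from the x-axis; with |UD| = 22.8, D = (-22.1, -17.4). Then |FD| = |D − F| = 2.54.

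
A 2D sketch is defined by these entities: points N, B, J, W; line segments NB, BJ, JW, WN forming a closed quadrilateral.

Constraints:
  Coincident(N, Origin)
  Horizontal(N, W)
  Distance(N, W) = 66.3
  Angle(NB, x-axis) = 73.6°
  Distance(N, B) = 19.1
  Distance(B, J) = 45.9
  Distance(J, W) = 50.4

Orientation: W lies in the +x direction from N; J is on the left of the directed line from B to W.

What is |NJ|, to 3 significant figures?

62.0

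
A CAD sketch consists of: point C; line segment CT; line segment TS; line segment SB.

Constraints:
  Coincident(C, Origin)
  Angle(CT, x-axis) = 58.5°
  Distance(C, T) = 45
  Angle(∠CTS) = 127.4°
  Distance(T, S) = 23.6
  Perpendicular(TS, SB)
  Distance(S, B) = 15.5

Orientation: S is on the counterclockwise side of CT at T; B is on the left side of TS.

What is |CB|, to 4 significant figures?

54.81

C is at the origin; CT runs at 58.5° with length 45.0, so T = 45.0·(cos 58.5°, sin 58.5°) = (23.51, 38.37). ∠CTS = 127.4°, so TS runs at 58.5° + (180° − 127.4°) = 111.1° from the x-axis; with |TS| = 23.6, S = T + 23.6·(cos 111.1°, sin 111.1°) = (15.02, 60.39). TS is perpendicular to SB; with |SB| = 15.5 on the left of TS, B = S + 15.5·(-0.9330, -0.3600) = (0.5557, 54.81). Then |CB| = |B − C| = 54.81.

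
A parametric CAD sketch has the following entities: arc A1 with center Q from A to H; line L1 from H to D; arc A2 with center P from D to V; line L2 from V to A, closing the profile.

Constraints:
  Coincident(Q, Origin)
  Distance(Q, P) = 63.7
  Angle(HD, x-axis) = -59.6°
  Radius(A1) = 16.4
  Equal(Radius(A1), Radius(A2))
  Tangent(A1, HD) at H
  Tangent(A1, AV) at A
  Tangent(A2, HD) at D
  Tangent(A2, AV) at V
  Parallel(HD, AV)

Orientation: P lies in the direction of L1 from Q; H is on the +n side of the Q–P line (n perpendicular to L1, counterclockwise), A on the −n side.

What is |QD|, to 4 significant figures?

65.78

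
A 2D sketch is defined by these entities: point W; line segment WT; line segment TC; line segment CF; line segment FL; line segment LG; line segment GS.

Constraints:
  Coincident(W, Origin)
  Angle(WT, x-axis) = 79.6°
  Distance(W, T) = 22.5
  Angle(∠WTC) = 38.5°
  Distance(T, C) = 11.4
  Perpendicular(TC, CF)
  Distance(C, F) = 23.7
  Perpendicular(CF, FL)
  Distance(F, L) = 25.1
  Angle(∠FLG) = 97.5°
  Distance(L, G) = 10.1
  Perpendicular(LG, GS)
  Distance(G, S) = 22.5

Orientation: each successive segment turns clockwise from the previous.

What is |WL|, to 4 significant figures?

32.77

W is at the origin; WT runs at 79.6° with length 22.5, so T = (4.062, 22.13). ∠WTC = 38.5° gives TC at -61.90° from the x-axis; with |TC| = 11.4, C = (9.431, 12.07). TC is perpendicular to CF, so CF runs at -151.9°; with |CF| = 23.7, F = (-11.48, 0.9111). CF is perpendicular to FL, so FL runs at 118.1°; with |FL| = 25.1, L = (-23.30, 23.05). Then |WL| = |L − W| = 32.77.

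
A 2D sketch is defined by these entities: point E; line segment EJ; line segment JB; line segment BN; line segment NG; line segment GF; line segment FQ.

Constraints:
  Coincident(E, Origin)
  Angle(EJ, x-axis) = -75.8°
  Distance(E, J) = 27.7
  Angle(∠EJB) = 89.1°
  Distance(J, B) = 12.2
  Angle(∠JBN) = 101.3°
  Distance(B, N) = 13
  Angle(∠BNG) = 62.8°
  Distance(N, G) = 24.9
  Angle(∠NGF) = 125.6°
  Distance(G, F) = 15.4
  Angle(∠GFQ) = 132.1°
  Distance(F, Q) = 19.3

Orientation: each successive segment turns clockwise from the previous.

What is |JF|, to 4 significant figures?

16.75

E is at the origin; EJ runs at -75.8° with length 27.7, so J = (6.795, -26.85). ∠EJB = 89.1° gives JB at -166.7° from the x-axis; with |JB| = 12.2, B = (-5.078, -29.66). ∠JBN = 101.3° gives BN at 114.6° from the x-axis; with |BN| = 13.0, N = (-10.49, -17.84). ∠BNG = 62.8° gives NG at -2.600° from the x-axis; with |NG| = 24.9, G = (14.38, -18.97). ∠NGF = 125.6° gives GF at -57.00° from the x-axis; with |GF| = 15.4, F = (22.77, -31.89). Then |JF| = |F − J| = 16.75.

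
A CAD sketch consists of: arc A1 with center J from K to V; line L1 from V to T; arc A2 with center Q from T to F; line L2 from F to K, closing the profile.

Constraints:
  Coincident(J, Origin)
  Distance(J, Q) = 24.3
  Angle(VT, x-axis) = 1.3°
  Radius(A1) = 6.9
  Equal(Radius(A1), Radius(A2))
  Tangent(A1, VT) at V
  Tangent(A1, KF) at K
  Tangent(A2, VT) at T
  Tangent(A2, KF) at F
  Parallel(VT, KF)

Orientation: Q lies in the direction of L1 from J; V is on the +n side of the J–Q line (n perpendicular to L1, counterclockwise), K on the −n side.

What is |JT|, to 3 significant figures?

25.3

Tangency of A1 to both parallel lines with radius 6.9 puts V and K at J ± 6.9·n: V = (-0.157, 6.90), K = (0.157, -6.90). Equal radii place T and F the same way about Q: T = Q + 6.9·n = (24.1, 7.45), F = Q − 6.9·n = (24.5, -6.35). Then |JT| = |T − J| = 25.3.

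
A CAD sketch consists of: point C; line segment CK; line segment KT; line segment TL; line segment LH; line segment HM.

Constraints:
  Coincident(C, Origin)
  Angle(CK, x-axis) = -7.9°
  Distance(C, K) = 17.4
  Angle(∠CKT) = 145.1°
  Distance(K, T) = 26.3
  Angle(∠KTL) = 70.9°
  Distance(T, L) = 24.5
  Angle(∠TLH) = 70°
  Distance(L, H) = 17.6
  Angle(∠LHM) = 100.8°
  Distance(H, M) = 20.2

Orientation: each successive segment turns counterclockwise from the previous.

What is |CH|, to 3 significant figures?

19.0

C is at the origin; CK runs at -7.9° with length 17.4, so K = (17.2, -2.39). ∠CKT = 145.1° gives KT at 27.0° from the x-axis; with |KT| = 26.3, T = (40.7, 9.55). ∠KTL = 70.9° gives TL at 136° from the x-axis; with |TL| = 24.5, L = (23.0, 26.5). ∠TLH = 70.0° gives LH at -114° from the x-axis; with |LH| = 17.6, H = (15.9, 10.4). Then |CH| = |H − C| = 19.0.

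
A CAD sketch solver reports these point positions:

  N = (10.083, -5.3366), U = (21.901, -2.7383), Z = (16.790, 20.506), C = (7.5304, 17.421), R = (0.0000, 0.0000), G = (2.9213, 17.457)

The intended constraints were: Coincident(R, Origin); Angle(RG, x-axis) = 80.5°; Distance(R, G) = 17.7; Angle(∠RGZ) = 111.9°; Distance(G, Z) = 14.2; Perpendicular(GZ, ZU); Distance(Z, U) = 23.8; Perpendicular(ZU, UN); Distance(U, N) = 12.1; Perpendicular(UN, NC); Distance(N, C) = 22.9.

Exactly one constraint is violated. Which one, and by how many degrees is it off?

Perpendicular(UN, NC) — off by 6.00°.

R = (0.00, 0.00) ✓; RG at 80.50° ✓; |RG| = 17.70 ✓; ∠RGZ = 111.9° ✓; |GZ| = 14.20 ✓; ∠(GZ, ZU) = 90.00° ✓; |ZU| = 23.80 ✓; ∠(ZU, UN) = 90.00° ✓; |UN| = 12.10 ✓; ∠(UN, NC) = 96.00° ✗; |NC| = 22.90 ✓.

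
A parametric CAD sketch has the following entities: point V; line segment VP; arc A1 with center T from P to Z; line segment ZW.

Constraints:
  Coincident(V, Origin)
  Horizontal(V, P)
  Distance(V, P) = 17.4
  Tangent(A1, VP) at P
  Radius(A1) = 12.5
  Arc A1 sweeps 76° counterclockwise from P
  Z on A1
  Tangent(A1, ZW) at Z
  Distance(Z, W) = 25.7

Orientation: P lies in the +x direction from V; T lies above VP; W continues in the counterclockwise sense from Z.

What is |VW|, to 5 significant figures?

49.619

On A1, P sits at bearing -90° from T; a 76° counterclockwise sweep puts Z at bearing -14°, so Z = T + 12.5·(cos -14°, sin -14°) = (29.529, 9.4760). The tangent condition forces TZ to be normal to ZW, so ZW runs along (−sin -14°, cos -14°); with |ZW| = 25.7, W = (35.746, 34.413). Then |VW| = |W − V| = 49.619.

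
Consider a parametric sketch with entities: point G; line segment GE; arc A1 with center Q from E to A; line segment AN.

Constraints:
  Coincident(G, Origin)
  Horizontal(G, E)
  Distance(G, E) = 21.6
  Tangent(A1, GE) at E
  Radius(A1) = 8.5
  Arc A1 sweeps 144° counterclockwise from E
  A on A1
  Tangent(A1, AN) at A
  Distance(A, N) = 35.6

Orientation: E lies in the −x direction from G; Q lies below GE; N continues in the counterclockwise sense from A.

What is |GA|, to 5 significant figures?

30.721

G is at the origin; G and E share the same y with |GE| = 21.6 and E on the −x side, so E = (-21.600, 0.0000). Tangency of A1 to GE means the radius QE is perpendicular to GE, so Q = E + (0, -8.5) = (-21.600, -8.5000). On A1, E sits at bearing 90° from Q; a 144° counterclockwise sweep puts A at bearing 234°, so A = Q + 8.5·(cos 234°, sin 234°) = (-26.596, -15.377). Then |GA| = |A − G| = 30.721.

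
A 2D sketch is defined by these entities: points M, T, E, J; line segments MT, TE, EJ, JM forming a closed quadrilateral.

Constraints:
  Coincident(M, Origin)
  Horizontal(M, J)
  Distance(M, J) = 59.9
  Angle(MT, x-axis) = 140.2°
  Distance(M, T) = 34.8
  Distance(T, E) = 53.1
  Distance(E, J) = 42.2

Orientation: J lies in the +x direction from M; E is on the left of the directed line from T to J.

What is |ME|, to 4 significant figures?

36.60

Checks: |TE| = 53.10 ✓; |EJ| = 42.20 ✓.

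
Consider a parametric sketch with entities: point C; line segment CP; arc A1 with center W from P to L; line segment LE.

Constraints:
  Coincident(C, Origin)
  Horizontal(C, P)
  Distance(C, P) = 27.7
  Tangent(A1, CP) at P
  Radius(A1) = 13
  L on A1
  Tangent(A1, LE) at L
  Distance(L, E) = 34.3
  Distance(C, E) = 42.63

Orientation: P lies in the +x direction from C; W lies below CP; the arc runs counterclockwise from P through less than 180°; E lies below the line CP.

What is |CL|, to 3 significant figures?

17.9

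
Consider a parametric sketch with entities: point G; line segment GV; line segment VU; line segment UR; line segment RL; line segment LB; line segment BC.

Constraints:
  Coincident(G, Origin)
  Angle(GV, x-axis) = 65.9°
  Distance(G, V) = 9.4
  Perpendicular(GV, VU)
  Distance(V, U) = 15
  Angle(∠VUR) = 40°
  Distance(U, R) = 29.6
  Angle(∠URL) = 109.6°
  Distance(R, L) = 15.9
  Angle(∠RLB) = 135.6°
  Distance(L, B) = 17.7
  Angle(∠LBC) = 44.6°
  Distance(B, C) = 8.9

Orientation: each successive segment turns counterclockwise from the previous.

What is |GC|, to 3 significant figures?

21.4

G is at the origin; GV runs at 65.9° with length 9.4, so V = (3.84, 8.58). GV is perpendicular to VU, so VU runs at 156°; with |VU| = 15.0, U = (-9.85, 14.7). ∠VUR = 40.0° gives UR at -64.1° from the x-axis; with |UR| = 29.6, R = (3.08, -11.9). ∠URL = 109.6° gives RL at 6.30° from the x-axis; with |RL| = 15.9, L = (18.9, -10.2). ∠RLB = 135.6° gives LB at 50.7° from the x-axis; with |LB| = 17.7, B = (30.1, 3.52). ∠LBC = 44.6° gives BC at -174° from the x-axis; with |BC| = 8.9, C = (21.2, 2.57). Then |GC| = |C − G| = 21.4.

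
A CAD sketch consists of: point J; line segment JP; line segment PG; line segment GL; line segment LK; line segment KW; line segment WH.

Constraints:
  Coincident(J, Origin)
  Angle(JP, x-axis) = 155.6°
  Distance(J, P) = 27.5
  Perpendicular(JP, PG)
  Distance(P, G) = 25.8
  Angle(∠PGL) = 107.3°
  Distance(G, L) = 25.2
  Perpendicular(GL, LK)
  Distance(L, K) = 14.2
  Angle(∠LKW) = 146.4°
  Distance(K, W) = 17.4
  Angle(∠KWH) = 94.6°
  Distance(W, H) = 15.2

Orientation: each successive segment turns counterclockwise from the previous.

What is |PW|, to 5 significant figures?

23.595

J is at the origin; JP runs at 155.6° with length 27.5, so P = (-25.044, 11.360). JP ⟂ PG, so PG runs at -114.40°; with |PG| = 25.8, G = (-35.702, -12.135). ∠PGL = 107.3° gives GL at -41.700° from the x-axis; with |GL| = 25.2, L = (-16.887, -28.899). GL ⟂ LK, so LK runs at 48.300°; with |LK| = 14.2, K = (-7.4403, -18.297). ∠LKW = 146.4° gives KW at 81.900° from the x-axis; with |KW| = 17.4, W = (-4.9887, -1.0704). Then |PW| = |W − P| = 23.595.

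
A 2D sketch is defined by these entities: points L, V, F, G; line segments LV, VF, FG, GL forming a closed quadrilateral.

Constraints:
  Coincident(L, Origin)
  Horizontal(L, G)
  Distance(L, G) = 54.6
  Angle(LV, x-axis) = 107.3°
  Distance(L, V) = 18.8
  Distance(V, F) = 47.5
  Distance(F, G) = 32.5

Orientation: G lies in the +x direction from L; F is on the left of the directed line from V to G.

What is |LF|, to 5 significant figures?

50.014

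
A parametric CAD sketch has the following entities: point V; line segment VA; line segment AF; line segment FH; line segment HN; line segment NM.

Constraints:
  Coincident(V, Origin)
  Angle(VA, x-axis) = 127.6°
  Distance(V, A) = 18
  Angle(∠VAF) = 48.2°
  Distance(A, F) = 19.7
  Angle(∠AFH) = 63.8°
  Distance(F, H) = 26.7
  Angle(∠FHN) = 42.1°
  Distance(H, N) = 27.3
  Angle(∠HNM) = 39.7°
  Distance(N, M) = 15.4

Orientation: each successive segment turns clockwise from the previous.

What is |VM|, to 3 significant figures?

7.11

V is at the origin; VA runs at 127.6° with length 18.0, so A = (-11.0, 14.3). ∠VAF = 48.2° gives AF at -4.20° from the x-axis; with |AF| = 19.7, F = (8.66, 12.8). ∠AFH = 63.8° gives FH at -120° from the x-axis; with |FH| = 26.7, H = (-4.85, -10.2). ∠FHN = 42.1° gives HN at 102° from the x-axis; with |HN| = 27.3, N = (-10.4, 16.5). ∠HNM = 39.7° gives NM at -38.6° from the x-axis; with |NM| = 15.4, M = (1.65, 6.91). Then |VM| = |M − V| = 7.11.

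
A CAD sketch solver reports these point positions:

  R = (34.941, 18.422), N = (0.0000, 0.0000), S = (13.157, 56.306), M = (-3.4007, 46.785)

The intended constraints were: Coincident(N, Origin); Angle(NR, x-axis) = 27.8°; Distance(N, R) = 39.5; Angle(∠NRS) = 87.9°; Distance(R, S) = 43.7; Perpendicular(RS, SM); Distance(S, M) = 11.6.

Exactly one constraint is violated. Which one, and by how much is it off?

Distance(S, M) = 11.6 — off by 7.50.

N = (0.00, 0.00) ✓; NR at 27.80° ✓; |NR| = 39.50 ✓; ∠NRS = 87.90° ✓; |RS| = 43.70 ✓; ∠(RS, SM) = 90.00° ✓; |SM| = 19.10 ✗.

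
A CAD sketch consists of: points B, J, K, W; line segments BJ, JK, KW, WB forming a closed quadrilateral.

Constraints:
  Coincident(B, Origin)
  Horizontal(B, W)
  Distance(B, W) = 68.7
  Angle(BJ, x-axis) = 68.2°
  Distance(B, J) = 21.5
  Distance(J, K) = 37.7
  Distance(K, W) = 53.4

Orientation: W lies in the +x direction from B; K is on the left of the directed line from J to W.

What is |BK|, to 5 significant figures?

57.358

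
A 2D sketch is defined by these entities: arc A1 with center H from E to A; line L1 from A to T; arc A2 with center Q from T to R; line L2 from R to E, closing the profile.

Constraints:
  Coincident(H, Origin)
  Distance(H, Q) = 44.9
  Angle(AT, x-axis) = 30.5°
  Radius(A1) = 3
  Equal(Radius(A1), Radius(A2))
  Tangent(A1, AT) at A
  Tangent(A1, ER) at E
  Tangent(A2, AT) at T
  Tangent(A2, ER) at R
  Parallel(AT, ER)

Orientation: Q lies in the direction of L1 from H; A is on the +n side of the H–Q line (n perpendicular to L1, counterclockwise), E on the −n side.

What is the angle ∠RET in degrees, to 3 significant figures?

7.61°

Tangency of A1 to both parallel lines with radius 3.0 puts A and E at H ± 3.0·n: A = (-1.52, 2.58), E = (1.52, -2.58). Equal radii place T and R the same way about Q: T = Q + 3.0·n = (37.2, 25.4), R = Q − 3.0·n = (40.2, 20.2). Then cos ∠RET = ER·ET / (|ER||ET|), giving 7.61°.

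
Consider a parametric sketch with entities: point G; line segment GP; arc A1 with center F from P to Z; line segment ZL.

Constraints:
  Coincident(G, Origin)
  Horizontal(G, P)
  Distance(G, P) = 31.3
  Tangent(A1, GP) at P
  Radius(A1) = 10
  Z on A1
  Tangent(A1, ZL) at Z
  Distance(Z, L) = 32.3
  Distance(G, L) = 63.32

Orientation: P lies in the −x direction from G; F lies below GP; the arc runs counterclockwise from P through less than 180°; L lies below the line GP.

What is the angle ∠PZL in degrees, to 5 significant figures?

144.29°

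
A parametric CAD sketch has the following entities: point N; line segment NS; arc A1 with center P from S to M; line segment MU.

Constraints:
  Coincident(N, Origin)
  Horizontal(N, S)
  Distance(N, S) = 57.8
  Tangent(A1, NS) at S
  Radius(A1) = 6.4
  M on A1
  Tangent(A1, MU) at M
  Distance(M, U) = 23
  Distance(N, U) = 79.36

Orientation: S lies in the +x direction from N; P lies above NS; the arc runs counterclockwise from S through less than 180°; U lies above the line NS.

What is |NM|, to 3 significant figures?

63.0

Checks: |PM| = 6.400 ✓; ∠(PM, MU) = 90.00° ✓; |MU| = 23.00 ✓; |NU| = 79.36 ✓.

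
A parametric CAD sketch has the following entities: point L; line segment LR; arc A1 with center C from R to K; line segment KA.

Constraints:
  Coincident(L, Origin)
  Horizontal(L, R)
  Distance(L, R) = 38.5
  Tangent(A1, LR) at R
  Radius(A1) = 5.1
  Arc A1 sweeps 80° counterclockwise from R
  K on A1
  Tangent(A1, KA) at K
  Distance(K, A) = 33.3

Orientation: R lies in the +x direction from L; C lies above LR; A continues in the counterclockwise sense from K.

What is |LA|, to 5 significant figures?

61.649

On A1, R sits at bearing -90° from C; an 80° counterclockwise sweep puts K at bearing -10°, so K = C + 5.1·(cos -10°, sin -10°) = (43.523, 4.2144). A1 meets KA tangentially, so CK is at right angles to KA, so KA runs along (−sin -10°, cos -10°); with |KA| = 33.3, A = (49.305, 37.008). Then |LA| = |A − L| = 61.649.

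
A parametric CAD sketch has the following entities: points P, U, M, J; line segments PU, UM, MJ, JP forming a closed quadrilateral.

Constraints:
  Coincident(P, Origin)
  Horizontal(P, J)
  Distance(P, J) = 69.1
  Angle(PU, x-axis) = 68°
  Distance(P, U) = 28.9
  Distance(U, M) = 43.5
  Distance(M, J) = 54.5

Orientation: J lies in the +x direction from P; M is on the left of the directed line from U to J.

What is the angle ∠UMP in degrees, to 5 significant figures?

14.116°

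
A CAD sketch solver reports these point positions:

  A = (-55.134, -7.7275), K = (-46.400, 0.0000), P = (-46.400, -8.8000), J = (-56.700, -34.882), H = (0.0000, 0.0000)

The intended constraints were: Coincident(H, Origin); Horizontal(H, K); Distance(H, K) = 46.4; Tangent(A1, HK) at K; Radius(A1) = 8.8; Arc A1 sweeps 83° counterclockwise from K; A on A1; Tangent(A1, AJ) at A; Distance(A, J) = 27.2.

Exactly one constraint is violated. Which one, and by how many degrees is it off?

Tangent(A1, AJ) at A — off by 3.70°.

H = (0.00, 0.00) ✓; H.y = 0.00, K.y = 0.00 ✓; |HK| = 46.40 ✓; ∠(PK, KH) = 90.00° ✓; |PK| = 8.800 ✓; bearing(P→A) − bearing(P→K) = 83.00° ✓; |PA| = 8.800 ✓; ∠(PA, AJ) = 86.30° ✗; |AJ| = 27.20 ✓.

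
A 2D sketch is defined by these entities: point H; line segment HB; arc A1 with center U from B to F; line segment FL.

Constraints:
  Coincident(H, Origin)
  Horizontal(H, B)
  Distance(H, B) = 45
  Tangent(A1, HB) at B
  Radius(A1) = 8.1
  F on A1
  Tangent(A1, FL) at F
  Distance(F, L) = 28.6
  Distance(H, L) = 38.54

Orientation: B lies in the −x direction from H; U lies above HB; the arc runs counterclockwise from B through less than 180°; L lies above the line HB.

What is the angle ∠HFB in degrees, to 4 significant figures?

142.2°

Checks: |UF| = 8.100 ✓; ∠(UF, FL) = 90.00° ✓; |FL| = 28.60 ✓; |HL| = 38.54 ✓.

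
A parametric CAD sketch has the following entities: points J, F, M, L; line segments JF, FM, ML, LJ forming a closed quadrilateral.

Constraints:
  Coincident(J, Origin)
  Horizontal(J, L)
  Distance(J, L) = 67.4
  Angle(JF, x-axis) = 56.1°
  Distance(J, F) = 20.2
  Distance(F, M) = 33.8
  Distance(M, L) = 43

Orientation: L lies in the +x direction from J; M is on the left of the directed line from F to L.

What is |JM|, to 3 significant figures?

52.7

Checks: |FM| = 33.80 ✓; |ML| = 43.00 ✓.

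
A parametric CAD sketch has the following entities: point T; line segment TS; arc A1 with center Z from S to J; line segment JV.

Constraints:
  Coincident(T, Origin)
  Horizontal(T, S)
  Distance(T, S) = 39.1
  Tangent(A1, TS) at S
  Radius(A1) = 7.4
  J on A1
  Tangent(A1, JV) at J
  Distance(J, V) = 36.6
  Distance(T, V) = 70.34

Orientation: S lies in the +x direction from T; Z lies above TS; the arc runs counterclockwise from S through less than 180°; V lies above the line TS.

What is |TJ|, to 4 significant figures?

46.35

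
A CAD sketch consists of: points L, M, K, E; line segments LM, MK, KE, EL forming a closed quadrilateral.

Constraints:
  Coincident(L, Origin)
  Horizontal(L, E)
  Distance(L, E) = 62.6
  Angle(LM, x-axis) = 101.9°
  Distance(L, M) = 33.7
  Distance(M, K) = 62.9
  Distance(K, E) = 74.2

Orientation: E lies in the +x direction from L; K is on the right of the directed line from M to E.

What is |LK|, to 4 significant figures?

30.37

L is at the origin; LE is horizontal with |LE| = 62.6 and E in +x, so E = (62.6, 0). LM runs at 101.9° with |LM| = 33.7, so M = (-6.949, 32.98). K is determined by |MK| = 62.9 and |KE| = 74.2 together: it lies at the intersection of circle(M, 62.9) and circle(E, 74.2). With |ME| = 76.97, the foot of the radical line on ME is 28.42 from M and the perpendicular offset is √(62.9² − 28.42²) = 56.11. Taking the right-of-ME solution: K = (-5.308, -29.90).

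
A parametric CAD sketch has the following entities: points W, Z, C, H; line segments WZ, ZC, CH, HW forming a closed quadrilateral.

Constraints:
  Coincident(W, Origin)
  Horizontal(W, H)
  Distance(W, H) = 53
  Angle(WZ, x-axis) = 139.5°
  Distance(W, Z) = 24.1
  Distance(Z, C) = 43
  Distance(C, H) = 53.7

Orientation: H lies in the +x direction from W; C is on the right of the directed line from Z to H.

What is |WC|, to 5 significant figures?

21.600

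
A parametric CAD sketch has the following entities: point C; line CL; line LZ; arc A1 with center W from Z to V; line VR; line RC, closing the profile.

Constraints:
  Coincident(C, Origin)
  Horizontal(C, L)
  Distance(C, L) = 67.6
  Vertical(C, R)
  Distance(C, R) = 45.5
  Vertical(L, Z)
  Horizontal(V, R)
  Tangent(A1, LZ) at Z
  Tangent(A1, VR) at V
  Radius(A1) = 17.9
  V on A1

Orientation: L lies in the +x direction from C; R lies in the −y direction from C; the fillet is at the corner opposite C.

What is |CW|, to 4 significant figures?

56.85

C is at the origin; CL is horizontal with |CL| = 67.6 and L on the +x side, so L = (67.60, 0.000). C and R share the same x with |CR| = 45.5 and R on the −y side, so R = (0.000, -45.50). The virtual corner opposite C is at (67.60, -45.50). The tangent condition forces WZ to be normal to LZ and since A1 is tangent to VR there, WV ⟂ VR, with radius 17.9, so the center W sits 17.9 in from both sides at W = (49.70, -27.60). Then |CW| = |W − C| = 56.85.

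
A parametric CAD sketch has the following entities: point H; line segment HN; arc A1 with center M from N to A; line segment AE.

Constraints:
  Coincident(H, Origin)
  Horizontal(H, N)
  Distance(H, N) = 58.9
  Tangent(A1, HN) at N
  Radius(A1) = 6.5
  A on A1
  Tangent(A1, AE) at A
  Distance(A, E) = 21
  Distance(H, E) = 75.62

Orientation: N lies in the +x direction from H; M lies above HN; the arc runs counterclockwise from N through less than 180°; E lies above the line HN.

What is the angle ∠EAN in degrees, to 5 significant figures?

143.96°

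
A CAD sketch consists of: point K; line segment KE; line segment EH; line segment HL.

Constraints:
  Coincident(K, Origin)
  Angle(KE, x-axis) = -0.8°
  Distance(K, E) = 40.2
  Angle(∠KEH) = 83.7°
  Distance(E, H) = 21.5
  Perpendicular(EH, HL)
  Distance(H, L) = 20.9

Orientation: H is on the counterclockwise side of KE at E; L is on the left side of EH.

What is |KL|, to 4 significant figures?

25.60

∠KEH = 83.7°, so EH runs at -0.8° + (180° − 83.7°) = 95.50° from the x-axis; with |EH| = 21.5, H = E + 21.5·(cos 95.50°, sin 95.50°) = (38.14, 20.84). EH ⟂ HL; with |HL| = 20.9 on the left of EH, L = H + 20.9·(-0.9954, -0.09585) = (17.33, 18.84). Then |KL| = |L − K| = 25.60.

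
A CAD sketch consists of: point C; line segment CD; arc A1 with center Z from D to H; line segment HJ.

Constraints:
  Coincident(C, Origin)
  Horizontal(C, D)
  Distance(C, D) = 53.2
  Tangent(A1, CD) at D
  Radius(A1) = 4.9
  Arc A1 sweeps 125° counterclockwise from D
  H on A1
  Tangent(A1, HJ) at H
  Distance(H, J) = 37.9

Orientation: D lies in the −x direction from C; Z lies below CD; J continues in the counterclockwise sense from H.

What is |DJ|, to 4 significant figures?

42.62

On A1, D sits at bearing 90° from Z; a 125° counterclockwise sweep puts H at bearing 215°, so H = Z + 4.9·(cos 215°, sin 215°) = (-57.21, -7.711). Tangency of A1 to HJ means the radius ZH is perpendicular to HJ, so HJ runs along (−sin 215°, cos 215°); with |HJ| = 37.9, J = (-35.48, -38.76). Then |DJ| = |J − D| = 42.62.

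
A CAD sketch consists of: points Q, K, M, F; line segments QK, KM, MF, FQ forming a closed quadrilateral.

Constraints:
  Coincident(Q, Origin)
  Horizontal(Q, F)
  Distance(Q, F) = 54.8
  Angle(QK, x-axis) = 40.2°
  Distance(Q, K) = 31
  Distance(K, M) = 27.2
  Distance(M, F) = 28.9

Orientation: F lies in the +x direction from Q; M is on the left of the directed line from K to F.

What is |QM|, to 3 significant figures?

57.1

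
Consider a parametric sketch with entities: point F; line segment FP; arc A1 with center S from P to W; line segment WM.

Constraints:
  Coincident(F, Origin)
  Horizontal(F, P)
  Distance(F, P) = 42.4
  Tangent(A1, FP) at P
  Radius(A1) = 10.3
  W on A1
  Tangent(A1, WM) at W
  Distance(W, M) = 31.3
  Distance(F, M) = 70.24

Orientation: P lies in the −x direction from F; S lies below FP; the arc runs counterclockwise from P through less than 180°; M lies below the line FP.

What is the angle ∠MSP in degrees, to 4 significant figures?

151.1°

Checks: |SW| = 10.30 ✓; ∠(SW, WM) = 90.00° ✓; |WM| = 31.30 ✓; |FM| = 70.24 ✓.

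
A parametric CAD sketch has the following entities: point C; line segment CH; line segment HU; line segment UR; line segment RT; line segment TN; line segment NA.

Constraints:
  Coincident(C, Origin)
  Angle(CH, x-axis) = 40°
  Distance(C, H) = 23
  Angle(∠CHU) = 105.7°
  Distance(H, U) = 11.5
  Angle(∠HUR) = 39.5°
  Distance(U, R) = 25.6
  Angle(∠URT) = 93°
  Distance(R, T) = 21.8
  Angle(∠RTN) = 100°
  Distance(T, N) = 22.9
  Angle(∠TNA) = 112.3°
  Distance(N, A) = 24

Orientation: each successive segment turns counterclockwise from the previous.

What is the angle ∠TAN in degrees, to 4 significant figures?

32.95°

∠RTN = 100.0° gives TN at 61.80° from the x-axis; with |TN| = 22.9, N = (37.71, 13.93). ∠TNA = 112.3° gives NA at 129.5° from the x-axis; with |NA| = 24.0, A = (22.44, 32.45). Then cos ∠TAN = AT·AN / (|AT||AN|), giving 32.95°.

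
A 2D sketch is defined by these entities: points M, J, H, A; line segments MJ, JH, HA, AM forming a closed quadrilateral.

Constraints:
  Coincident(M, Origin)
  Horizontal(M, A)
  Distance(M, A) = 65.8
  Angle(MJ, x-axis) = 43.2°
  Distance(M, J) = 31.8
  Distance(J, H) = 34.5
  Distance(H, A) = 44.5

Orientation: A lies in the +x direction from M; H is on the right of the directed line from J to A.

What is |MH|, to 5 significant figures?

26.429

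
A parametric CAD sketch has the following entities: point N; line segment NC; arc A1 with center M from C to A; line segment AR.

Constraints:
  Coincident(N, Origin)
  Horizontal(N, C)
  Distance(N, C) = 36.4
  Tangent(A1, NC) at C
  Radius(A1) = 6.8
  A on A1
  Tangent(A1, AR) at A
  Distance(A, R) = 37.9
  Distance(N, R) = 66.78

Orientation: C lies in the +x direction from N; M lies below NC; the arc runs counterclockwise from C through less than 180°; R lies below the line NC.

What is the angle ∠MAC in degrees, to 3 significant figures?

28.1°

N is at the origin; NC is horizontal with |NC| = 36.4 and C on the +x side, so C = (36.4, 0.00). Tangency of A1 to NC means the radius MC is perpendicular to NC, so M = C + (0, -6.8) = (36.4, -6.80). Since MA ⟂ AR (tangency), |MR| = √(6.8² + 37.9²) = 38.5 regardless of where A sits on A1. So R lies on both circle(N, 66.78) and circle(M, 38.5); the below-NC intersection is R = (51.9, -42.1). A is the foot of the tangent from R: A = (30.8, -10.6).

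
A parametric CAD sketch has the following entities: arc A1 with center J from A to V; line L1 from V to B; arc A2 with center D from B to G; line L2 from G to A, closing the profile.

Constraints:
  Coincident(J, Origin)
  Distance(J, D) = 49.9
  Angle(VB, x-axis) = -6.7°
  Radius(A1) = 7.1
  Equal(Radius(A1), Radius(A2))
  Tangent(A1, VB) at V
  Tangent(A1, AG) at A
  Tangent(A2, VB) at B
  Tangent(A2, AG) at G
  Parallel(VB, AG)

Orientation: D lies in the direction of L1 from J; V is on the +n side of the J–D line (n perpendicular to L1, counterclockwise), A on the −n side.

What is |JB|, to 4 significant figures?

50.40

The slot axis is L1's direction at -6.7°, so u = (cos -6.7°, sin -6.7°) = (0.9932, -0.1167) and n = (−sin -6.7°, cos -6.7°) = (0.1167, 0.9932). J is at the origin and D lies 49.9 along u from J, so D = 49.9·u = (49.56, -5.822). Tangency of A1 to both parallel lines with radius 7.1 puts V and A at J ± 7.1·n: V = (0.8284, 7.052), A = (-0.8284, -7.052). Equal radii place B and G the same way about D: B = D + 7.1·n = (50.39, 1.230), G = D − 7.1·n = (48.73, -12.87). Then |JB| = |B − J| = 50.40.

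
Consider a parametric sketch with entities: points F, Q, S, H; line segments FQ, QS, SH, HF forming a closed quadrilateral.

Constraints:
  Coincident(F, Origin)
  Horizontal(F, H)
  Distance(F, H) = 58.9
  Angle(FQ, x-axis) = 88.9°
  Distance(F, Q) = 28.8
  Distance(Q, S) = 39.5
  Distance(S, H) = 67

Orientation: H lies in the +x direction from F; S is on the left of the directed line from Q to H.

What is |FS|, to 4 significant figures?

64.31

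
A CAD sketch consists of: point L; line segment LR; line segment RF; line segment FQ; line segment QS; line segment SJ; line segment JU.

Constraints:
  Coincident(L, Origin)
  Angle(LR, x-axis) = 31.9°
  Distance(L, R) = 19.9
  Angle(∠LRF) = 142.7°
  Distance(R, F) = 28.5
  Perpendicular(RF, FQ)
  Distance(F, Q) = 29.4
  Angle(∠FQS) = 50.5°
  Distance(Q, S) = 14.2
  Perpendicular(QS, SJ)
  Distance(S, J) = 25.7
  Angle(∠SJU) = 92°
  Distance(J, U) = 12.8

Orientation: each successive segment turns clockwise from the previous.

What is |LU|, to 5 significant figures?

59.991

L is at the origin; LR runs at 31.9° with length 19.9, so R = (16.895, 10.516). ∠LRF = 142.7° gives RF at -5.4000° from the x-axis; with |RF| = 28.5, F = (45.268, 7.8338). RF is perpendicular to FQ, so FQ runs at -95.400°; with |FQ| = 29.4, Q = (42.501, -21.436). ∠FQS = 50.5° gives QS at 135.10° from the x-axis; with |QS| = 14.2, S = (32.443, -11.412). The perpendicularity gives SJ at right angles to QS, so SJ runs at 45.100°; with |SJ| = 25.7, J = (50.584, 6.7920). ∠SJU = 92.0° gives JU at -42.900° from the x-axis; with |JU| = 12.8, U = (59.960, -1.9212). Then |LU| = |U − L| = 59.991.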